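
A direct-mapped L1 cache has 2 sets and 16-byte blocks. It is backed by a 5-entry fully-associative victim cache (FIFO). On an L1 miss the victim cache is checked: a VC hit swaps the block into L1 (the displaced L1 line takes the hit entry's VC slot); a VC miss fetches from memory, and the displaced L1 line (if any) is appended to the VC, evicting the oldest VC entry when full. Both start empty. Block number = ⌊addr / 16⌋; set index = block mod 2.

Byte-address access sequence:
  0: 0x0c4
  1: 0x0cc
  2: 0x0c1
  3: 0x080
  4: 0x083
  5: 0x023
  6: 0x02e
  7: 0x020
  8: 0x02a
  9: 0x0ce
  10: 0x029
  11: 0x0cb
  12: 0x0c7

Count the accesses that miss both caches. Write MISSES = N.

  [0] addr=0xc4 blk=12 s=0: MISS | VC []
  [1] addr=0xcc blk=12 s=0: L1-HIT | VC []
  [2] addr=0xc1 blk=12 s=0: L1-HIT | VC []
  [3] addr=0x80 blk=8 s=0: MISS | VC [12]
  [4] addr=0x83 blk=8 s=0: L1-HIT | VC [12]
  [5] addr=0x23 blk=2 s=0: MISS | VC [12, 8]
  [6] addr=0x2e blk=2 s=0: L1-HIT | VC [12, 8]
  [7] addr=0x20 blk=2 s=0: L1-HIT | VC [12, 8]
  [8] addr=0x2a blk=2 s=0: L1-HIT | VC [12, 8]
  [9] addr=0xce blk=12 s=0: VC-HIT | VC [2, 8]
  [10] addr=0x29 blk=2 s=0: VC-HIT | VC [12, 8]
  [11] addr=0xcb blk=12 s=0: VC-HIT | VC [2, 8]
  [12] addr=0xc7 blk=12 s=0: L1-HIT | VC [2, 8]

MISSES = 3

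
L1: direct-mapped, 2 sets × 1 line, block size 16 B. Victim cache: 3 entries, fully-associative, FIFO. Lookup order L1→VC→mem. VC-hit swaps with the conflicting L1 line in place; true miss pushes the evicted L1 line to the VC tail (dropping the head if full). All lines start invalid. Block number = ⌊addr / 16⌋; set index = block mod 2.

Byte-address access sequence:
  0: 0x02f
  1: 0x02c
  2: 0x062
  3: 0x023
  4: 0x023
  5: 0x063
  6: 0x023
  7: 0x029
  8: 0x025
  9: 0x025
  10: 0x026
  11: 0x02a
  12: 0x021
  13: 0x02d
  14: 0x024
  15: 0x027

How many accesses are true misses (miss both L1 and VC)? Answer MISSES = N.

MISSES = 2

  [0] addr=0x2f blk=2 s=0: MISS | VC []
  [1] addr=0x2c blk=2 s=0: L1-HIT | VC []
  [2] addr=0x62 blk=6 s=0: MISS | VC [2]
  [3] addr=0x23 blk=2 s=0: VC-HIT | VC [6]
  [4] addr=0x23 blk=2 s=0: L1-HIT | VC [6]
  [5] addr=0x63 blk=6 s=0: VC-HIT | VC [2]
  [6] addr=0x23 blk=2 s=0: VC-HIT | VC [6]
  [7] addr=0x29 blk=2 s=0: L1-HIT | VC [6]
  [8] addr=0x25 blk=2 s=0: L1-HIT | VC [6]
  [9] addr=0x25 blk=2 s=0: L1-HIT | VC [6]
  [10] addr=0x26 blk=2 s=0: L1-HIT | VC [6]
  [11] addr=0x2a blk=2 s=0: L1-HIT | VC [6]
  [12] addr=0x21 blk=2 s=0: L1-HIT | VC [6]
  [13] addr=0x2d blk=2 s=0: L1-HIT | VC [6]
  [14] addr=0x24 blk=2 s=0: L1-HIT | VC [6]
  [15] addr=0x27 blk=2 s=0: L1-HIT | VC [6]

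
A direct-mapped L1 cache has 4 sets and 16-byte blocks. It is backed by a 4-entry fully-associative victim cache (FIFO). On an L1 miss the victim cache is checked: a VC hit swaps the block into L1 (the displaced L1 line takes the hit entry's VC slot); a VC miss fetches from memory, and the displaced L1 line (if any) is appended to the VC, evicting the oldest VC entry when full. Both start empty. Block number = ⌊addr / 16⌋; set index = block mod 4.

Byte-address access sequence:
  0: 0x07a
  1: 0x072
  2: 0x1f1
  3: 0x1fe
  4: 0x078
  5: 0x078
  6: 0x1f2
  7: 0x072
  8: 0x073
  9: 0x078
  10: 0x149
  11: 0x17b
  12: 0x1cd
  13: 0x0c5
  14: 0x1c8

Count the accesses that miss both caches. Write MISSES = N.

  [0] addr=0x7a blk=7 s=3: MISS | VC []
  [1] addr=0x72 blk=7 s=3: L1-HIT | VC []
  [2] addr=0x1f1 blk=31 s=3: MISS | VC [7]
  [3] addr=0x1fe blk=31 s=3: L1-HIT | VC [7]
  [4] addr=0x78 blk=7 s=3: VC-HIT | VC [31]
  [5] addr=0x78 blk=7 s=3: L1-HIT | VC [31]
  [6] addr=0x1f2 blk=31 s=3: VC-HIT | VC [7]
  [7] addr=0x72 blk=7 s=3: VC-HIT | VC [31]
  [8] addr=0x73 blk=7 s=3: L1-HIT | VC [31]
  [9] addr=0x78 blk=7 s=3: L1-HIT | VC [31]
  [10] addr=0x149 blk=20 s=0: MISS | VC [31]
  [11] addr=0x17b blk=23 s=3: MISS | VC [31, 7]
  [12] addr=0x1cd blk=28 s=0: MISS | VC [31, 7, 20]
  [13] addr=0xc5 blk=12 s=0: MISS | VC [31, 7, 20, 28]
  [14] addr=0x1c8 blk=28 s=0: VC-HIT | VC [31, 7, 20, 12]

MISSES = 6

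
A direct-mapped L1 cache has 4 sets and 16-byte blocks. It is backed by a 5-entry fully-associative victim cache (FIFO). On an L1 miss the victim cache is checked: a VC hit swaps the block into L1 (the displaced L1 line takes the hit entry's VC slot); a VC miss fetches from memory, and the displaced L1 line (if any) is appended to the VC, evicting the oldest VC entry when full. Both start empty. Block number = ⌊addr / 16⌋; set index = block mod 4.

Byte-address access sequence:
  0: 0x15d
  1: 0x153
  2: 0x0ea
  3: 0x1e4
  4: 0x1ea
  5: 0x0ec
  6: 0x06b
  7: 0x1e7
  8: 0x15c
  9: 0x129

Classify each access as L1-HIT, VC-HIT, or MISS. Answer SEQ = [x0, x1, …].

0: 0x15d (blk 21, set 1) → MISS  vc=[]
1: 0x153 (blk 21, set 1) → L1-HIT  vc=[]
2: 0xea (blk 14, set 2) → MISS  vc=[]
3: 0x1e4 (blk 30, set 2) → MISS  vc=[14]
4: 0x1ea (blk 30, set 2) → L1-HIT  vc=[14]
5: 0xec (blk 14, set 2) → VC-HIT  vc=[30]
6: 0x6b (blk 6, set 2) → MISS  vc=[30, 14]
7: 0x1e7 (blk 30, set 2) → VC-HIT  vc=[6, 14]
8: 0x15c (blk 21, set 1) → L1-HIT  vc=[6, 14]
9: 0x129 (blk 18, set 2) → MISS  vc=[6, 14, 30]

SEQ = [MISS, L1-HIT, MISS, MISS, L1-HIT, VC-HIT, MISS, VC-HIT, L1-HIT, MISS]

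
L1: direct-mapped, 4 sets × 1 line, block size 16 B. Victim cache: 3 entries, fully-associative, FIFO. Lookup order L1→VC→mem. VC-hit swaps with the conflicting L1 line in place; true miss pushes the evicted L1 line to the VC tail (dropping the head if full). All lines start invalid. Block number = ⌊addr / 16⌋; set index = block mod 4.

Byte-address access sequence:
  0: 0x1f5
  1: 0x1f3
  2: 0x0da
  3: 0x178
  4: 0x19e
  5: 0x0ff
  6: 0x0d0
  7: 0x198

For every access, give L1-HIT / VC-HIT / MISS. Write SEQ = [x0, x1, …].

SEQ = [MISS, L1-HIT, MISS, MISS, MISS, MISS, VC-HIT, VC-HIT]

#0 0x1f5→b31/s3 MISS; vc=[]
#1 0x1f3→b31/s3 L1-HIT; vc=[]
#2 0xda→b13/s1 MISS; vc=[]
#3 0x178→b23/s3 MISS; vc=[31]
#4 0x19e→b25/s1 MISS; vc=[31,13]
#5 0xff→b15/s3 MISS; vc=[31,13,23]
#6 0xd0→b13/s1 VC-HIT; vc=[31,25,23]
#7 0x198→b25/s1 VC-HIT; vc=[31,13,23]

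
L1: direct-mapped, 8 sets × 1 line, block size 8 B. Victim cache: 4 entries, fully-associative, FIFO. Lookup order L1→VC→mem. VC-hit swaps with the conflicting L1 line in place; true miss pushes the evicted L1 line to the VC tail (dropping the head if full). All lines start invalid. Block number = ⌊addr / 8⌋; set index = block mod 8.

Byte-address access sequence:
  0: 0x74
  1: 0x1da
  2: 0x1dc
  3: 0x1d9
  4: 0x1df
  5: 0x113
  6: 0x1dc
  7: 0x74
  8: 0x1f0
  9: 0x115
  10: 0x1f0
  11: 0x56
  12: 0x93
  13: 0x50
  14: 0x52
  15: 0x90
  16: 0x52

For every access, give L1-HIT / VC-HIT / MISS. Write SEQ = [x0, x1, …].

SEQ = [MISS, MISS, L1-HIT, L1-HIT, L1-HIT, MISS, L1-HIT, L1-HIT, MISS, L1-HIT, L1-HIT, MISS, MISS, VC-HIT, L1-HIT, VC-HIT, VC-HIT]

#0 0x74→b14/s6 MISS; vc=[]
#1 0x1da→b59/s3 MISS; vc=[]
#2 0x1dc→b59/s3 L1-HIT; vc=[]
#3 0x1d9→b59/s3 L1-HIT; vc=[]
#4 0x1df→b59/s3 L1-HIT; vc=[]
#5 0x113→b34/s2 MISS; vc=[]
#6 0x1dc→b59/s3 L1-HIT; vc=[]
#7 0x74→b14/s6 L1-HIT; vc=[]
#8 0x1f0→b62/s6 MISS; vc=[14]
#9 0x115→b34/s2 L1-HIT; vc=[14]
#10 0x1f0→b62/s6 L1-HIT; vc=[14]
#11 0x56→b10/s2 MISS; vc=[14,34]
#12 0x93→b18/s2 MISS; vc=[14,34,10]
#13 0x50→b10/s2 VC-HIT; vc=[14,34,18]
#14 0x52→b10/s2 L1-HIT; vc=[14,34,18]
#15 0x90→b18/s2 VC-HIT; vc=[14,34,10]
#16 0x52→b10/s2 VC-HIT; vc=[14,34,18]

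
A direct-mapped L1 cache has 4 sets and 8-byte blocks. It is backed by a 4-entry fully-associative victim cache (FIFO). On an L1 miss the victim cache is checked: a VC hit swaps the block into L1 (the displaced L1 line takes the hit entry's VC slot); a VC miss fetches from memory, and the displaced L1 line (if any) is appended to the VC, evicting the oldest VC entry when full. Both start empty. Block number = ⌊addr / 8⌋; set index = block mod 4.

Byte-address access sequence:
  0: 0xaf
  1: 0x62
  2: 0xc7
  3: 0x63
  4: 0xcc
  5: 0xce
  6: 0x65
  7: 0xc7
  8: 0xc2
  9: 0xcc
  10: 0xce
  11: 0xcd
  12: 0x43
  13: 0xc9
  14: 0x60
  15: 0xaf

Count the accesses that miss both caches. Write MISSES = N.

  [0] addr=0xaf blk=21 s=1: MISS | VC []
  [1] addr=0x62 blk=12 s=0: MISS | VC []
  [2] addr=0xc7 blk=24 s=0: MISS | VC [12]
  [3] addr=0x63 blk=12 s=0: VC-HIT | VC [24]
  [4] addr=0xcc blk=25 s=1: MISS | VC [24, 21]
  [5] addr=0xce blk=25 s=1: L1-HIT | VC [24, 21]
  [6] addr=0x65 blk=12 s=0: L1-HIT | VC [24, 21]
  [7] addr=0xc7 blk=24 s=0: VC-HIT | VC [12, 21]
  [8] addr=0xc2 blk=24 s=0: L1-HIT | VC [12, 21]
  [9] addr=0xcc blk=25 s=1: L1-HIT | VC [12, 21]
  [10] addr=0xce blk=25 s=1: L1-HIT | VC [12, 21]
  [11] addr=0xcd blk=25 s=1: L1-HIT | VC [12, 21]
  [12] addr=0x43 blk=8 s=0: MISS | VC [12, 21, 24]
  [13] addr=0xc9 blk=25 s=1: L1-HIT | VC [12, 21, 24]
  [14] addr=0x60 blk=12 s=0: VC-HIT | VC [8, 21, 24]
  [15] addr=0xaf blk=21 s=1: VC-HIT | VC [8, 25, 24]

MISSES = 5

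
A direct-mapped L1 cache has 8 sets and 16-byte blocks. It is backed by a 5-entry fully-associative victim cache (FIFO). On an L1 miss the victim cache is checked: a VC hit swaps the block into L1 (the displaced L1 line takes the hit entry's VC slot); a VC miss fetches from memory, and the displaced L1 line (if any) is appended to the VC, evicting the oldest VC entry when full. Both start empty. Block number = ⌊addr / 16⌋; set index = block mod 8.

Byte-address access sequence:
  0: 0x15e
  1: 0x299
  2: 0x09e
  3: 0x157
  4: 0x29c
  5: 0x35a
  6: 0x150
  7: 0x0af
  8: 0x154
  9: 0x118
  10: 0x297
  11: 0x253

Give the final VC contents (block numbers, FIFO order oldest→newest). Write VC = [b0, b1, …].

VC = [9, 53, 17, 21]

0: 0x15e (blk 21, set 5) → MISS  vc=[]
1: 0x299 (blk 41, set 1) → MISS  vc=[]
2: 0x9e (blk 9, set 1) → MISS  vc=[41]
3: 0x157 (blk 21, set 5) → L1-HIT  vc=[41]
4: 0x29c (blk 41, set 1) → VC-HIT  vc=[9]
5: 0x35a (blk 53, set 5) → MISS  vc=[9, 21]
6: 0x150 (blk 21, set 5) → VC-HIT  vc=[9, 53]
7: 0xaf (blk 10, set 2) → MISS  vc=[9, 53]
8: 0x154 (blk 21, set 5) → L1-HIT  vc=[9, 53]
9: 0x118 (blk 17, set 1) → MISS  vc=[9, 53, 41]
10: 0x297 (blk 41, set 1) → VC-HIT  vc=[9, 53, 17]
11: 0x253 (blk 37, set 5) → MISS  vc=[9, 53, 17, 21]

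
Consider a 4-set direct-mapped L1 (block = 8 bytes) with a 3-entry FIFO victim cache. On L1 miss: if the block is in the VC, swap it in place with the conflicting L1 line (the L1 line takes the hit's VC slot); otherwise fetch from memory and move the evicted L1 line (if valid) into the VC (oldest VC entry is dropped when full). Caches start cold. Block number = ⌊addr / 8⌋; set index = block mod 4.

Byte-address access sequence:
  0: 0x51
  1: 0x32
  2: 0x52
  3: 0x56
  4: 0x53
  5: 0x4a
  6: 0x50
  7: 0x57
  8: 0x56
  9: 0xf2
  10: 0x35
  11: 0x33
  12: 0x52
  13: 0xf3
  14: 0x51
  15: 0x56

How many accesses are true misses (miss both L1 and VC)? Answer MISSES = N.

  [0] addr=0x51 blk=10 s=2: MISS | VC []
  [1] addr=0x32 blk=6 s=2: MISS | VC [10]
  [2] addr=0x52 blk=10 s=2: VC-HIT | VC [6]
  [3] addr=0x56 blk=10 s=2: L1-HIT | VC [6]
  [4] addr=0x53 blk=10 s=2: L1-HIT | VC [6]
  [5] addr=0x4a blk=9 s=1: MISS | VC [6]
  [6] addr=0x50 blk=10 s=2: L1-HIT | VC [6]
  [7] addr=0x57 blk=10 s=2: L1-HIT | VC [6]
  [8] addr=0x56 blk=10 s=2: L1-HIT | VC [6]
  [9] addr=0xf2 blk=30 s=2: MISS | VC [6, 10]
  [10] addr=0x35 blk=6 s=2: VC-HIT | VC [30, 10]
  [11] addr=0x33 blk=6 s=2: L1-HIT | VC [30, 10]
  [12] addr=0x52 blk=10 s=2: VC-HIT | VC [30, 6]
  [13] addr=0xf3 blk=30 s=2: VC-HIT | VC [10, 6]
  [14] addr=0x51 blk=10 s=2: VC-HIT | VC [30, 6]
  [15] addr=0x56 blk=10 s=2: L1-HIT | VC [30, 6]

MISSES = 4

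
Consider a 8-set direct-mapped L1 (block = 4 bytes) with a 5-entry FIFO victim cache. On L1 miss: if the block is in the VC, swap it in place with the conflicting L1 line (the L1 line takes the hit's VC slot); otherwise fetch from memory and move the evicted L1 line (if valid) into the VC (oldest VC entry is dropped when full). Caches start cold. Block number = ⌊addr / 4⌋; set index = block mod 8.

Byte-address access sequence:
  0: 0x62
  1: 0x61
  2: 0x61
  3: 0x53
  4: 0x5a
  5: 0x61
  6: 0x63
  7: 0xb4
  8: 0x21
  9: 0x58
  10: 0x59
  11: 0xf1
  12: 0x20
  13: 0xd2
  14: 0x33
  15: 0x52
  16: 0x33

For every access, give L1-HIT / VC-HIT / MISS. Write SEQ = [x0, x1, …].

  [0] addr=0x62 blk=24 s=0: MISS | VC []
  [1] addr=0x61 blk=24 s=0: L1-HIT | VC []
  [2] addr=0x61 blk=24 s=0: L1-HIT | VC []
  [3] addr=0x53 blk=20 s=4: MISS | VC []
  [4] addr=0x5a blk=22 s=6: MISS | VC []
  [5] addr=0x61 blk=24 s=0: L1-HIT | VC []
  [6] addr=0x63 blk=24 s=0: L1-HIT | VC []
  [7] addr=0xb4 blk=45 s=5: MISS | VC []
  [8] addr=0x21 blk=8 s=0: MISS | VC [24]
  [9] addr=0x58 blk=22 s=6: L1-HIT | VC [24]
  [10] addr=0x59 blk=22 s=6: L1-HIT | VC [24]
  [11] addr=0xf1 blk=60 s=4: MISS | VC [24, 20]
  [12] addr=0x20 blk=8 s=0: L1-HIT | VC [24, 20]
  [13] addr=0xd2 blk=52 s=4: MISS | VC [24, 20, 60]
  [14] addr=0x33 blk=12 s=4: MISS | VC [24, 20, 60, 52]
  [15] addr=0x52 blk=20 s=4: VC-HIT | VC [24, 12, 60, 52]
  [16] addr=0x33 blk=12 s=4: VC-HIT | VC [24, 20, 60, 52]

SEQ = [MISS, L1-HIT, L1-HIT, MISS, MISS, L1-HIT, L1-HIT, MISS, MISS, L1-HIT, L1-HIT, MISS, L1-HIT, MISS, MISS, VC-HIT, VC-HIT]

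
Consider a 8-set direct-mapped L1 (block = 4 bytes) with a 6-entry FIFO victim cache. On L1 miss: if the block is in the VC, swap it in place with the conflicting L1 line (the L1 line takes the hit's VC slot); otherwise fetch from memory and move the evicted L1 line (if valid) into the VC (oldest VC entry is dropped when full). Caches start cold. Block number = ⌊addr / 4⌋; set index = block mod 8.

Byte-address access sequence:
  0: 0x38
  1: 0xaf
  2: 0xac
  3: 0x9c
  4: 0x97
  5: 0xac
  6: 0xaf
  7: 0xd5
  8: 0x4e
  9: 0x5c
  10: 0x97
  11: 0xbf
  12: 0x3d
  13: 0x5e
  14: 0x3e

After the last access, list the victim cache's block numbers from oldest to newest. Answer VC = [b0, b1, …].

VC = [53, 43, 39, 23, 47]

#0 0x38→b14/s6 MISS; vc=[]
#1 0xaf→b43/s3 MISS; vc=[]
#2 0xac→b43/s3 L1-HIT; vc=[]
#3 0x9c→b39/s7 MISS; vc=[]
#4 0x97→b37/s5 MISS; vc=[]
#5 0xac→b43/s3 L1-HIT; vc=[]
#6 0xaf→b43/s3 L1-HIT; vc=[]
#7 0xd5→b53/s5 MISS; vc=[37]
#8 0x4e→b19/s3 MISS; vc=[37,43]
#9 0x5c→b23/s7 MISS; vc=[37,43,39]
#10 0x97→b37/s5 VC-HIT; vc=[53,43,39]
#11 0xbf→b47/s7 MISS; vc=[53,43,39,23]
#12 0x3d→b15/s7 MISS; vc=[53,43,39,23,47]
#13 0x5e→b23/s7 VC-HIT; vc=[53,43,39,15,47]
#14 0x3e→b15/s7 VC-HIT; vc=[53,43,39,23,47]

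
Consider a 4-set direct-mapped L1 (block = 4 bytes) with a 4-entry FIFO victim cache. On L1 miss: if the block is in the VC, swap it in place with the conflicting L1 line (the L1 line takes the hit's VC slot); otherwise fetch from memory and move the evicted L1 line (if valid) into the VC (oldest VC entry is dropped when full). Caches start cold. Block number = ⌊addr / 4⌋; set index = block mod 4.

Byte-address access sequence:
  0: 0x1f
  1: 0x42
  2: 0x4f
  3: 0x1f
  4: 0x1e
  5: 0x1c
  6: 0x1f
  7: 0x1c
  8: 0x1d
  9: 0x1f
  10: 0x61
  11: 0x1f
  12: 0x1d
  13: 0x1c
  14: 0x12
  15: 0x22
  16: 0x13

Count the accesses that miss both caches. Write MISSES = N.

0: 0x1f (blk 7, set 3) → MISS  vc=[]
1: 0x42 (blk 16, set 0) → MISS  vc=[]
2: 0x4f (blk 19, set 3) → MISS  vc=[7]
3: 0x1f (blk 7, set 3) → VC-HIT  vc=[19]
4: 0x1e (blk 7, set 3) → L1-HIT  vc=[19]
5: 0x1c (blk 7, set 3) → L1-HIT  vc=[19]
6: 0x1f (blk 7, set 3) → L1-HIT  vc=[19]
7: 0x1c (blk 7, set 3) → L1-HIT  vc=[19]
8: 0x1d (blk 7, set 3) → L1-HIT  vc=[19]
9: 0x1f (blk 7, set 3) → L1-HIT  vc=[19]
10: 0x61 (blk 24, set 0) → MISS  vc=[19, 16]
11: 0x1f (blk 7, set 3) → L1-HIT  vc=[19, 16]
12: 0x1d (blk 7, set 3) → L1-HIT  vc=[19, 16]
13: 0x1c (blk 7, set 3) → L1-HIT  vc=[19, 16]
14: 0x12 (blk 4, set 0) → MISS  vc=[19, 16, 24]
15: 0x22 (blk 8, set 0) → MISS  vc=[19, 16, 24, 4]
16: 0x13 (blk 4, set 0) → VC-HIT  vc=[19, 16, 24, 8]

MISSES = 6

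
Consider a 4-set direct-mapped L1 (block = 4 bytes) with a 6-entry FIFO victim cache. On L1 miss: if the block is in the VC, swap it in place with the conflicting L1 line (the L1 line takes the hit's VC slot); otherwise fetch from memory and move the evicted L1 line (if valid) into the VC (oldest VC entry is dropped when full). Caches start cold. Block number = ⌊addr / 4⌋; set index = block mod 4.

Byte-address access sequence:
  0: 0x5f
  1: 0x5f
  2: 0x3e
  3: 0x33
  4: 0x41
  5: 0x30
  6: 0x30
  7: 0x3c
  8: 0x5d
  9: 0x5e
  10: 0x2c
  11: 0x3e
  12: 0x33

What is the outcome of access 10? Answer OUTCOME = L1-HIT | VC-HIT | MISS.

0: 0x5f (blk 23, set 3) → MISS  vc=[]
1: 0x5f (blk 23, set 3) → L1-HIT  vc=[]
2: 0x3e (blk 15, set 3) → MISS  vc=[23]
3: 0x33 (blk 12, set 0) → MISS  vc=[23]
4: 0x41 (blk 16, set 0) → MISS  vc=[23, 12]
5: 0x30 (blk 12, set 0) → VC-HIT  vc=[23, 16]
6: 0x30 (blk 12, set 0) → L1-HIT  vc=[23, 16]
7: 0x3c (blk 15, set 3) → L1-HIT  vc=[23, 16]
8: 0x5d (blk 23, set 3) → VC-HIT  vc=[15, 16]
9: 0x5e (blk 23, set 3) → L1-HIT  vc=[15, 16]
10: 0x2c (blk 11, set 3) → MISS  vc=[15, 16, 23]
11: 0x3e (blk 15, set 3) → VC-HIT  vc=[11, 16, 23]
12: 0x33 (blk 12, set 0) → L1-HIT  vc=[11, 16, 23]

OUTCOME = MISS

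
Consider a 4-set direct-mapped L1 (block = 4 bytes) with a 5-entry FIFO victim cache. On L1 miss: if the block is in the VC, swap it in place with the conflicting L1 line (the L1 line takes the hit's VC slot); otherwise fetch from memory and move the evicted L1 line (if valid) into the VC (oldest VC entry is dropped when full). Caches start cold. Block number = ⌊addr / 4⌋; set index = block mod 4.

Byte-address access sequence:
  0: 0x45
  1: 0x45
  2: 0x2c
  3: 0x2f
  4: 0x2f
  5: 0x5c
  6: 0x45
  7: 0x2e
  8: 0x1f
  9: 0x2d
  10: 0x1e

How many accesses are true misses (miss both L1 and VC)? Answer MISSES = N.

MISSES = 4

#0 0x45→b17/s1 MISS; vc=[]
#1 0x45→b17/s1 L1-HIT; vc=[]
#2 0x2c→b11/s3 MISS; vc=[]
#3 0x2f→b11/s3 L1-HIT; vc=[]
#4 0x2f→b11/s3 L1-HIT; vc=[]
#5 0x5c→b23/s3 MISS; vc=[11]
#6 0x45→b17/s1 L1-HIT; vc=[11]
#7 0x2e→b11/s3 VC-HIT; vc=[23]
#8 0x1f→b7/s3 MISS; vc=[23,11]
#9 0x2d→b11/s3 VC-HIT; vc=[23,7]
#10 0x1e→b7/s3 VC-HIT; vc=[23,11]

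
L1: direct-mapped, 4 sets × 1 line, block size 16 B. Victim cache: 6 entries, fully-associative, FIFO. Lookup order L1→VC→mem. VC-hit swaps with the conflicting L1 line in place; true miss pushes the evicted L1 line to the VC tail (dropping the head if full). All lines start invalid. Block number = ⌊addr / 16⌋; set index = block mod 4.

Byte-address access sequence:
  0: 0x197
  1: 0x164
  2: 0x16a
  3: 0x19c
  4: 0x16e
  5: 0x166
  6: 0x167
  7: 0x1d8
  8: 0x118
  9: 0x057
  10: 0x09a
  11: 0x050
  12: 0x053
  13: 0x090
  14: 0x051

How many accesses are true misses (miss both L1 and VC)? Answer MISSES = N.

MISSES = 6

#0 0x197→b25/s1 MISS; vc=[]
#1 0x164→b22/s2 MISS; vc=[]
#2 0x16a→b22/s2 L1-HIT; vc=[]
#3 0x19c→b25/s1 L1-HIT; vc=[]
#4 0x16e→b22/s2 L1-HIT; vc=[]
#5 0x166→b22/s2 L1-HIT; vc=[]
#6 0x167→b22/s2 L1-HIT; vc=[]
#7 0x1d8→b29/s1 MISS; vc=[25]
#8 0x118→b17/s1 MISS; vc=[25,29]
#9 0x57→b5/s1 MISS; vc=[25,29,17]
#10 0x9a→b9/s1 MISS; vc=[25,29,17,5]
#11 0x50→b5/s1 VC-HIT; vc=[25,29,17,9]
#12 0x53→b5/s1 L1-HIT; vc=[25,29,17,9]
#13 0x90→b9/s1 VC-HIT; vc=[25,29,17,5]
#14 0x51→b5/s1 VC-HIT; vc=[25,29,17,9]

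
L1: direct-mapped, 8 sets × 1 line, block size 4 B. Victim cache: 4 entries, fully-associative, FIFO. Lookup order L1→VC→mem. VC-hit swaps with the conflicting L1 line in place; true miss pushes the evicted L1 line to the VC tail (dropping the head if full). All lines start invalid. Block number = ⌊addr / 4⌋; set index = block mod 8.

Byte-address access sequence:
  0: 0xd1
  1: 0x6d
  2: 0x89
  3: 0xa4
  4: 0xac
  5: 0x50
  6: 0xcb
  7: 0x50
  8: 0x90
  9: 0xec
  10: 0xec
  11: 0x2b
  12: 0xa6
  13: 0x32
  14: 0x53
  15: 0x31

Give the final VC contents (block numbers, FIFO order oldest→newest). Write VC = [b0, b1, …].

VC = [20, 43, 50, 36]

#0 0xd1→b52/s4 MISS; vc=[]
#1 0x6d→b27/s3 MISS; vc=[]
#2 0x89→b34/s2 MISS; vc=[]
#3 0xa4→b41/s1 MISS; vc=[]
#4 0xac→b43/s3 MISS; vc=[27]
#5 0x50→b20/s4 MISS; vc=[27,52]
#6 0xcb→b50/s2 MISS; vc=[27,52,34]
#7 0x50→b20/s4 L1-HIT; vc=[27,52,34]
#8 0x90→b36/s4 MISS; vc=[27,52,34,20]
#9 0xec→b59/s3 MISS; vc=[52,34,20,43]
#10 0xec→b59/s3 L1-HIT; vc=[52,34,20,43]
#11 0x2b→b10/s2 MISS; vc=[34,20,43,50]
#12 0xa6→b41/s1 L1-HIT; vc=[34,20,43,50]
#13 0x32→b12/s4 MISS; vc=[20,43,50,36]
#14 0x53→b20/s4 VC-HIT; vc=[12,43,50,36]
#15 0x31→b12/s4 VC-HIT; vc=[20,43,50,36]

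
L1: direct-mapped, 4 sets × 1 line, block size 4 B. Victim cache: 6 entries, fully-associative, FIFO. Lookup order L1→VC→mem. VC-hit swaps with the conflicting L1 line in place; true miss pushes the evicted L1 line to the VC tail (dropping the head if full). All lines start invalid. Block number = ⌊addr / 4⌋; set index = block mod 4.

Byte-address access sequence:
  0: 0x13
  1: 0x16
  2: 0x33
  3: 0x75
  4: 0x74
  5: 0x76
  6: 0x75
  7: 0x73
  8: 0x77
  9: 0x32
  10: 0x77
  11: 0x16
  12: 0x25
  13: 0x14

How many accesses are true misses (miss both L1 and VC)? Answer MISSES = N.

#0 0x13→b4/s0 MISS; vc=[]
#1 0x16→b5/s1 MISS; vc=[]
#2 0x33→b12/s0 MISS; vc=[4]
#3 0x75→b29/s1 MISS; vc=[4,5]
#4 0x74→b29/s1 L1-HIT; vc=[4,5]
#5 0x76→b29/s1 L1-HIT; vc=[4,5]
#6 0x75→b29/s1 L1-HIT; vc=[4,5]
#7 0x73→b28/s0 MISS; vc=[4,5,12]
#8 0x77→b29/s1 L1-HIT; vc=[4,5,12]
#9 0x32→b12/s0 VC-HIT; vc=[4,5,28]
#10 0x77→b29/s1 L1-HIT; vc=[4,5,28]
#11 0x16→b5/s1 VC-HIT; vc=[4,29,28]
#12 0x25→b9/s1 MISS; vc=[4,29,28,5]
#13 0x14→b5/s1 VC-HIT; vc=[4,29,28,9]

MISSES = 6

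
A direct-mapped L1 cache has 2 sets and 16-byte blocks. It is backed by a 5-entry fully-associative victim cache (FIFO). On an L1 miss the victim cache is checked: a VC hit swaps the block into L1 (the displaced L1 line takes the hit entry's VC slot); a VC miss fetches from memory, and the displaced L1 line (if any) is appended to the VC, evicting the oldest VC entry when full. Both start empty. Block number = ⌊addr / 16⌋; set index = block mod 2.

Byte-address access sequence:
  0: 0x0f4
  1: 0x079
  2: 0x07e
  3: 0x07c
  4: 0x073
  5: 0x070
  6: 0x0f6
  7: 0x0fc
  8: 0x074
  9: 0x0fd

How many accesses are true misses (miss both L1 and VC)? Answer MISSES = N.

MISSES = 2

0: 0xf4 (blk 15, set 1) → MISS  vc=[]
1: 0x79 (blk 7, set 1) → MISS  vc=[15]
2: 0x7e (blk 7, set 1) → L1-HIT  vc=[15]
3: 0x7c (blk 7, set 1) → L1-HIT  vc=[15]
4: 0x73 (blk 7, set 1) → L1-HIT  vc=[15]
5: 0x70 (blk 7, set 1) → L1-HIT  vc=[15]
6: 0xf6 (blk 15, set 1) → VC-HIT  vc=[7]
7: 0xfc (blk 15, set 1) → L1-HIT  vc=[7]
8: 0x74 (blk 7, set 1) → VC-HIT  vc=[15]
9: 0xfd (blk 15, set 1) → VC-HIT  vc=[7]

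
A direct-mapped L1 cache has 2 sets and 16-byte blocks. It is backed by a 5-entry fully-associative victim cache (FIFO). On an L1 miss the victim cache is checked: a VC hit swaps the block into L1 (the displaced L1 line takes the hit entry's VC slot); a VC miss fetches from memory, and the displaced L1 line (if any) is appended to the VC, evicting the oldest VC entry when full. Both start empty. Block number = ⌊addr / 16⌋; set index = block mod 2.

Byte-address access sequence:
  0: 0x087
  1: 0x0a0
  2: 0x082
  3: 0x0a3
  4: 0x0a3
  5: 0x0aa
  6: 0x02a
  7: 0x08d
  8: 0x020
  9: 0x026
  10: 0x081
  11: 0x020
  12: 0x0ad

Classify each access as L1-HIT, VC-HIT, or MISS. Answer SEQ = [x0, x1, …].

  [0] addr=0x87 blk=8 s=0: MISS | VC []
  [1] addr=0xa0 blk=10 s=0: MISS | VC [8]
  [2] addr=0x82 blk=8 s=0: VC-HIT | VC [10]
  [3] addr=0xa3 blk=10 s=0: VC-HIT | VC [8]
  [4] addr=0xa3 blk=10 s=0: L1-HIT | VC [8]
  [5] addr=0xaa blk=10 s=0: L1-HIT | VC [8]
  [6] addr=0x2a blk=2 s=0: MISS | VC [8, 10]
  [7] addr=0x8d blk=8 s=0: VC-HIT | VC [2, 10]
  [8] addr=0x20 blk=2 s=0: VC-HIT | VC [8, 10]
  [9] addr=0x26 blk=2 s=0: L1-HIT | VC [8, 10]
  [10] addr=0x81 blk=8 s=0: VC-HIT | VC [2, 10]
  [11] addr=0x20 blk=2 s=0: VC-HIT | VC [8, 10]
  [12] addr=0xad blk=10 s=0: VC-HIT | VC [8, 2]

SEQ = [MISS, MISS, VC-HIT, VC-HIT, L1-HIT, L1-HIT, MISS, VC-HIT, VC-HIT, L1-HIT, VC-HIT, VC-HIT, VC-HIT]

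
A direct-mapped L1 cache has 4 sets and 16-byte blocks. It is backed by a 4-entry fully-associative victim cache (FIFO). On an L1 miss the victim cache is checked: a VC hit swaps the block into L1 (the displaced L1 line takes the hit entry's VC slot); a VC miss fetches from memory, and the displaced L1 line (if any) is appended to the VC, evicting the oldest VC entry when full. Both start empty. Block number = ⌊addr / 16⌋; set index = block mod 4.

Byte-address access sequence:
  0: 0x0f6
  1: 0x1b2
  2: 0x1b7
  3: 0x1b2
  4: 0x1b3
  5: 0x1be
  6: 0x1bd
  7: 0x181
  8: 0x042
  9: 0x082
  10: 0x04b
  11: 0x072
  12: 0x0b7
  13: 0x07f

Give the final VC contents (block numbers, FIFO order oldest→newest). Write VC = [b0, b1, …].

#0 0xf6→b15/s3 MISS; vc=[]
#1 0x1b2→b27/s3 MISS; vc=[15]
#2 0x1b7→b27/s3 L1-HIT; vc=[15]
#3 0x1b2→b27/s3 L1-HIT; vc=[15]
#4 0x1b3→b27/s3 L1-HIT; vc=[15]
#5 0x1be→b27/s3 L1-HIT; vc=[15]
#6 0x1bd→b27/s3 L1-HIT; vc=[15]
#7 0x181→b24/s0 MISS; vc=[15]
#8 0x42→b4/s0 MISS; vc=[15,24]
#9 0x82→b8/s0 MISS; vc=[15,24,4]
#10 0x4b→b4/s0 VC-HIT; vc=[15,24,8]
#11 0x72→b7/s3 MISS; vc=[15,24,8,27]
#12 0xb7→b11/s3 MISS; vc=[24,8,27,7]
#13 0x7f→b7/s3 VC-HIT; vc=[24,8,27,11]

VC = [24, 8, 27, 11]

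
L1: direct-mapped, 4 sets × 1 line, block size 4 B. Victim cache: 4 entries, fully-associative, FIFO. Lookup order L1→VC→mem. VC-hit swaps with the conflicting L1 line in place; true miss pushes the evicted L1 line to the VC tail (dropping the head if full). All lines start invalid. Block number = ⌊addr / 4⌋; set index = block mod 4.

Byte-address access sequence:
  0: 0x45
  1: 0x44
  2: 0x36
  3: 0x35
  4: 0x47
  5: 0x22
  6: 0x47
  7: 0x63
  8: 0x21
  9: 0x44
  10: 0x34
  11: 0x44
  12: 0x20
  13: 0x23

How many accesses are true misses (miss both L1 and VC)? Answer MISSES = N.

  [0] addr=0x45 blk=17 s=1: MISS | VC []
  [1] addr=0x44 blk=17 s=1: L1-HIT | VC []
  [2] addr=0x36 blk=13 s=1: MISS | VC [17]
  [3] addr=0x35 blk=13 s=1: L1-HIT | VC [17]
  [4] addr=0x47 blk=17 s=1: VC-HIT | VC [13]
  [5] addr=0x22 blk=8 s=0: MISS | VC [13]
  [6] addr=0x47 blk=17 s=1: L1-HIT | VC [13]
  [7] addr=0x63 blk=24 s=0: MISS | VC [13, 8]
  [8] addr=0x21 blk=8 s=0: VC-HIT | VC [13, 24]
  [9] addr=0x44 blk=17 s=1: L1-HIT | VC [13, 24]
  [10] addr=0x34 blk=13 s=1: VC-HIT | VC [17, 24]
  [11] addr=0x44 blk=17 s=1: VC-HIT | VC [13, 24]
  [12] addr=0x20 blk=8 s=0: L1-HIT | VC [13, 24]
  [13] addr=0x23 blk=8 s=0: L1-HIT | VC [13, 24]

MISSES = 4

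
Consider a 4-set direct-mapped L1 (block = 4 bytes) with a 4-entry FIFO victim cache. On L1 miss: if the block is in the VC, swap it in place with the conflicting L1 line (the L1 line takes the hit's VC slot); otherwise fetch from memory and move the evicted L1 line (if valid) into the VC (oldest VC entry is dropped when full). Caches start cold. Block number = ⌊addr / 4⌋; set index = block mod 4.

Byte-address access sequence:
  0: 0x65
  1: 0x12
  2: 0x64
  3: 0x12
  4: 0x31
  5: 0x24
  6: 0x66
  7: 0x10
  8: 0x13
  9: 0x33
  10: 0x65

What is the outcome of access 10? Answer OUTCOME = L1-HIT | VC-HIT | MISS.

OUTCOME = L1-HIT

0: 0x65 (blk 25, set 1) → MISS  vc=[]
1: 0x12 (blk 4, set 0) → MISS  vc=[]
2: 0x64 (blk 25, set 1) → L1-HIT  vc=[]
3: 0x12 (blk 4, set 0) → L1-HIT  vc=[]
4: 0x31 (blk 12, set 0) → MISS  vc=[4]
5: 0x24 (blk 9, set 1) → MISS  vc=[4, 25]
6: 0x66 (blk 25, set 1) → VC-HIT  vc=[4, 9]
7: 0x10 (blk 4, set 0) → VC-HIT  vc=[12, 9]
8: 0x13 (blk 4, set 0) → L1-HIT  vc=[12, 9]
9: 0x33 (blk 12, set 0) → VC-HIT  vc=[4, 9]
10: 0x65 (blk 25, set 1) → L1-HIT  vc=[4, 9]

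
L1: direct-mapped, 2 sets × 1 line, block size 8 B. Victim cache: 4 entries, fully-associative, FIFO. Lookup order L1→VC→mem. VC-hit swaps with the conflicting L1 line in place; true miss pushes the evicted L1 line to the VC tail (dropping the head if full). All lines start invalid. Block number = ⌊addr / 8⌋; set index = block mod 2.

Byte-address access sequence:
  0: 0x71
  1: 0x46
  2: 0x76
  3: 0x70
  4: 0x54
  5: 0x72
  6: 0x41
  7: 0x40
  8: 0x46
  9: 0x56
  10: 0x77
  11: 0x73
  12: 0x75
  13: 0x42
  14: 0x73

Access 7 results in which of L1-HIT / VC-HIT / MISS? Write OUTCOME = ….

  [0] addr=0x71 blk=14 s=0: MISS | VC []
  [1] addr=0x46 blk=8 s=0: MISS | VC [14]
  [2] addr=0x76 blk=14 s=0: VC-HIT | VC [8]
  [3] addr=0x70 blk=14 s=0: L1-HIT | VC [8]
  [4] addr=0x54 blk=10 s=0: MISS | VC [8, 14]
  [5] addr=0x72 blk=14 s=0: VC-HIT | VC [8, 10]
  [6] addr=0x41 blk=8 s=0: VC-HIT | VC [14, 10]
  [7] addr=0x40 blk=8 s=0: L1-HIT | VC [14, 10]
  [8] addr=0x46 blk=8 s=0: L1-HIT | VC [14, 10]
  [9] addr=0x56 blk=10 s=0: VC-HIT | VC [14, 8]
  [10] addr=0x77 blk=14 s=0: VC-HIT | VC [10, 8]
  [11] addr=0x73 blk=14 s=0: L1-HIT | VC [10, 8]
  [12] addr=0x75 blk=14 s=0: L1-HIT | VC [10, 8]
  [13] addr=0x42 blk=8 s=0: VC-HIT | VC [10, 14]
  [14] addr=0x73 blk=14 s=0: VC-HIT | VC [10, 8]

OUTCOME = L1-HIT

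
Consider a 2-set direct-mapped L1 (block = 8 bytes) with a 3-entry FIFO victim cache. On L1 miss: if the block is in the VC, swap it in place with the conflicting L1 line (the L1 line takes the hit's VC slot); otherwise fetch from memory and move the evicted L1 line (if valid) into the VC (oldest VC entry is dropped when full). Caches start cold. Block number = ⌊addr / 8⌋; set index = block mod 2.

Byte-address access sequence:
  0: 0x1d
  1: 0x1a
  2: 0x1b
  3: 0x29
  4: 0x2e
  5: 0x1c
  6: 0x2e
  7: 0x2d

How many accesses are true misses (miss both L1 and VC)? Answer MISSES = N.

MISSES = 2

0: 0x1d (blk 3, set 1) → MISS  vc=[]
1: 0x1a (blk 3, set 1) → L1-HIT  vc=[]
2: 0x1b (blk 3, set 1) → L1-HIT  vc=[]
3: 0x29 (blk 5, set 1) → MISS  vc=[3]
4: 0x2e (blk 5, set 1) → L1-HIT  vc=[3]
5: 0x1c (blk 3, set 1) → VC-HIT  vc=[5]
6: 0x2e (blk 5, set 1) → VC-HIT  vc=[3]
7: 0x2d (blk 5, set 1) → L1-HIT  vc=[3]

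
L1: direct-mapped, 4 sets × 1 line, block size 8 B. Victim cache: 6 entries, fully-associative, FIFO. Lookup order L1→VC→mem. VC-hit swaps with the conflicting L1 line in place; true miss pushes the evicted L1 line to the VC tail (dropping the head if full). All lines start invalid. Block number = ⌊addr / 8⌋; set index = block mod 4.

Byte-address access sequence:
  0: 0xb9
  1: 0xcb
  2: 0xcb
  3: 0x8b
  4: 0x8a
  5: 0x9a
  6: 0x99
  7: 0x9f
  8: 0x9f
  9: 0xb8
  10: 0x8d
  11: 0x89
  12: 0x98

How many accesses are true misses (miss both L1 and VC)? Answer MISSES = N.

0: 0xb9 (blk 23, set 3) → MISS  vc=[]
1: 0xcb (blk 25, set 1) → MISS  vc=[]
2: 0xcb (blk 25, set 1) → L1-HIT  vc=[]
3: 0x8b (blk 17, set 1) → MISS  vc=[25]
4: 0x8a (blk 17, set 1) → L1-HIT  vc=[25]
5: 0x9a (blk 19, set 3) → MISS  vc=[25, 23]
6: 0x99 (blk 19, set 3) → L1-HIT  vc=[25, 23]
7: 0x9f (blk 19, set 3) → L1-HIT  vc=[25, 23]
8: 0x9f (blk 19, set 3) → L1-HIT  vc=[25, 23]
9: 0xb8 (blk 23, set 3) → VC-HIT  vc=[25, 19]
10: 0x8d (blk 17, set 1) → L1-HIT  vc=[25, 19]
11: 0x89 (blk 17, set 1) → L1-HIT  vc=[25, 19]
12: 0x98 (blk 19, set 3) → VC-HIT  vc=[25, 23]

MISSES = 4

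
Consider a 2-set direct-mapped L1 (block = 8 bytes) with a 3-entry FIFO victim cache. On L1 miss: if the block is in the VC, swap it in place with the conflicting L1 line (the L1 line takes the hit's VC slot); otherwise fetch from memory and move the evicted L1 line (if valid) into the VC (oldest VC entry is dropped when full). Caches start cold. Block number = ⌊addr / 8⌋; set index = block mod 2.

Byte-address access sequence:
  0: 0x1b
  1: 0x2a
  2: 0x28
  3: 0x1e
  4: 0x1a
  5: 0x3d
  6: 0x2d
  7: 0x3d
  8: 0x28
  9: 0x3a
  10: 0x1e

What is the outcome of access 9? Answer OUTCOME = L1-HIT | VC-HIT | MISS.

0: 0x1b (blk 3, set 1) → MISS  vc=[]
1: 0x2a (blk 5, set 1) → MISS  vc=[3]
2: 0x28 (blk 5, set 1) → L1-HIT  vc=[3]
3: 0x1e (blk 3, set 1) → VC-HIT  vc=[5]
4: 0x1a (blk 3, set 1) → L1-HIT  vc=[5]
5: 0x3d (blk 7, set 1) → MISS  vc=[5, 3]
6: 0x2d (blk 5, set 1) → VC-HIT  vc=[7, 3]
7: 0x3d (blk 7, set 1) → VC-HIT  vc=[5, 3]
8: 0x28 (blk 5, set 1) → VC-HIT  vc=[7, 3]
9: 0x3a (blk 7, set 1) → VC-HIT  vc=[5, 3]
10: 0x1e (blk 3, set 1) → VC-HIT  vc=[5, 7]

OUTCOME = VC-HIT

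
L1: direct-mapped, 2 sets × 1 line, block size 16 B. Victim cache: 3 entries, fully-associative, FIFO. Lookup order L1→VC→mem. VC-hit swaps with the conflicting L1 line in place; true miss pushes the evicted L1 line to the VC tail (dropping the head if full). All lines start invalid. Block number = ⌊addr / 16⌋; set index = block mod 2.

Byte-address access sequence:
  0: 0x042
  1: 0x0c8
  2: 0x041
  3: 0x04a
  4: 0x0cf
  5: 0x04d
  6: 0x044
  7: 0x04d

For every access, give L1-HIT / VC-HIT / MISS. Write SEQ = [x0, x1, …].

0: 0x42 (blk 4, set 0) → MISS  vc=[]
1: 0xc8 (blk 12, set 0) → MISS  vc=[4]
2: 0x41 (blk 4, set 0) → VC-HIT  vc=[12]
3: 0x4a (blk 4, set 0) → L1-HIT  vc=[12]
4: 0xcf (blk 12, set 0) → VC-HIT  vc=[4]
5: 0x4d (blk 4, set 0) → VC-HIT  vc=[12]
6: 0x44 (blk 4, set 0) → L1-HIT  vc=[12]
7: 0x4d (blk 4, set 0) → L1-HIT  vc=[12]

SEQ = [MISS, MISS, VC-HIT, L1-HIT, VC-HIT, VC-HIT, L1-HIT, L1-HIT]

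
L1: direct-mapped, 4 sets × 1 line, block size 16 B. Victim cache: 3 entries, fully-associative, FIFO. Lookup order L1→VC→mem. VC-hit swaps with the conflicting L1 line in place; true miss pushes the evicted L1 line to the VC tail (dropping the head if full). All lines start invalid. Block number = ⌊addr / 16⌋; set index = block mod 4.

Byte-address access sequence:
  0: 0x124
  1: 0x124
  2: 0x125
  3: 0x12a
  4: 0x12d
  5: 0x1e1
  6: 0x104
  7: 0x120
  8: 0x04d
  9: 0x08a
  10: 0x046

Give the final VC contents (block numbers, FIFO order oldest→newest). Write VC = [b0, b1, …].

VC = [30, 16, 8]

0: 0x124 (blk 18, set 2) → MISS  vc=[]
1: 0x124 (blk 18, set 2) → L1-HIT  vc=[]
2: 0x125 (blk 18, set 2) → L1-HIT  vc=[]
3: 0x12a (blk 18, set 2) → L1-HIT  vc=[]
4: 0x12d (blk 18, set 2) → L1-HIT  vc=[]
5: 0x1e1 (blk 30, set 2) → MISS  vc=[18]
6: 0x104 (blk 16, set 0) → MISS  vc=[18]
7: 0x120 (blk 18, set 2) → VC-HIT  vc=[30]
8: 0x4d (blk 4, set 0) → MISS  vc=[30, 16]
9: 0x8a (blk 8, set 0) → MISS  vc=[30, 16, 4]
10: 0x46 (blk 4, set 0) → VC-HIT  vc=[30, 16, 8]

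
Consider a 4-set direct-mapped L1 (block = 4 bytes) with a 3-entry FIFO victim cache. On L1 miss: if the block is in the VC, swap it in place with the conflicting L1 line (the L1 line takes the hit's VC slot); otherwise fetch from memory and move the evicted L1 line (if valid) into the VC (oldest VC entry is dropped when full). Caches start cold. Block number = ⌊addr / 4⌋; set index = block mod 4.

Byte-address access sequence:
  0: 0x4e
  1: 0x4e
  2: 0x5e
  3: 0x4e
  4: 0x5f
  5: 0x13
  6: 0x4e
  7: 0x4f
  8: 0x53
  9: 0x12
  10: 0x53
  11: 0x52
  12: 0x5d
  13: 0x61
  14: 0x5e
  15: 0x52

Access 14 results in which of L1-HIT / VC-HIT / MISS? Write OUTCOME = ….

0: 0x4e (blk 19, set 3) → MISS  vc=[]
1: 0x4e (blk 19, set 3) → L1-HIT  vc=[]
2: 0x5e (blk 23, set 3) → MISS  vc=[19]
3: 0x4e (blk 19, set 3) → VC-HIT  vc=[23]
4: 0x5f (blk 23, set 3) → VC-HIT  vc=[19]
5: 0x13 (blk 4, set 0) → MISS  vc=[19]
6: 0x4e (blk 19, set 3) → VC-HIT  vc=[23]
7: 0x4f (blk 19, set 3) → L1-HIT  vc=[23]
8: 0x53 (blk 20, set 0) → MISS  vc=[23, 4]
9: 0x12 (blk 4, set 0) → VC-HIT  vc=[23, 20]
10: 0x53 (blk 20, set 0) → VC-HIT  vc=[23, 4]
11: 0x52 (blk 20, set 0) → L1-HIT  vc=[23, 4]
12: 0x5d (blk 23, set 3) → VC-HIT  vc=[19, 4]
13: 0x61 (blk 24, set 0) → MISS  vc=[19, 4, 20]
14: 0x5e (blk 23, set 3) → L1-HIT  vc=[19, 4, 20]
15: 0x52 (blk 20, set 0) → VC-HIT  vc=[19, 4, 24]

OUTCOME = L1-HIT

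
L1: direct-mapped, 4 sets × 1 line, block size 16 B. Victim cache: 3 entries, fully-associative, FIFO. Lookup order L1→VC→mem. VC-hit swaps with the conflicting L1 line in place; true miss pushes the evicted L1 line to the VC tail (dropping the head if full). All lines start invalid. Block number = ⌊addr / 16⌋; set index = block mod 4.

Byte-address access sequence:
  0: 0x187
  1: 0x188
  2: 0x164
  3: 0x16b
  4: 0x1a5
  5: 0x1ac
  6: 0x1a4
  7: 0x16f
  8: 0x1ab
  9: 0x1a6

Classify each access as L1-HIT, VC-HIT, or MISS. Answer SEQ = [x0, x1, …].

SEQ = [MISS, L1-HIT, MISS, L1-HIT, MISS, L1-HIT, L1-HIT, VC-HIT, VC-HIT, L1-HIT]

  [0] addr=0x187 blk=24 s=0: MISS | VC []
  [1] addr=0x188 blk=24 s=0: L1-HIT | VC []
  [2] addr=0x164 blk=22 s=2: MISS | VC []
  [3] addr=0x16b blk=22 s=2: L1-HIT | VC []
  [4] addr=0x1a5 blk=26 s=2: MISS | VC [22]
  [5] addr=0x1ac blk=26 s=2: L1-HIT | VC [22]
  [6] addr=0x1a4 blk=26 s=2: L1-HIT | VC [22]
  [7] addr=0x16f blk=22 s=2: VC-HIT | VC [26]
  [8] addr=0x1ab blk=26 s=2: VC-HIT | VC [22]
  [9] addr=0x1a6 blk=26 s=2: L1-HIT | VC [22]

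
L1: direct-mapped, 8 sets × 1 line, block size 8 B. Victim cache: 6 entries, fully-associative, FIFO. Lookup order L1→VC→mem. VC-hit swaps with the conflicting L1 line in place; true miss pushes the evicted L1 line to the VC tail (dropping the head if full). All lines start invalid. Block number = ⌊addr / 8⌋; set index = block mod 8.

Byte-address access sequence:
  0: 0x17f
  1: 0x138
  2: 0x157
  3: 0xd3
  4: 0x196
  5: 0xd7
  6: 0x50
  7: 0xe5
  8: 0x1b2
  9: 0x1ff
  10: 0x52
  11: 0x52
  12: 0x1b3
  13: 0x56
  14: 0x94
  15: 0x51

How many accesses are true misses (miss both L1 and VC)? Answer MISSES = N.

MISSES = 10

#0 0x17f→b47/s7 MISS; vc=[]
#1 0x138→b39/s7 MISS; vc=[47]
#2 0x157→b42/s2 MISS; vc=[47]
#3 0xd3→b26/s2 MISS; vc=[47,42]
#4 0x196→b50/s2 MISS; vc=[47,42,26]
#5 0xd7→b26/s2 VC-HIT; vc=[47,42,50]
#6 0x50→b10/s2 MISS; vc=[47,42,50,26]
#7 0xe5→b28/s4 MISS; vc=[47,42,50,26]
#8 0x1b2→b54/s6 MISS; vc=[47,42,50,26]
#9 0x1ff→b63/s7 MISS; vc=[47,42,50,26,39]
#10 0x52→b10/s2 L1-HIT; vc=[47,42,50,26,39]
#11 0x52→b10/s2 L1-HIT; vc=[47,42,50,26,39]
#12 0x1b3→b54/s6 L1-HIT; vc=[47,42,50,26,39]
#13 0x56→b10/s2 L1-HIT; vc=[47,42,50,26,39]
#14 0x94→b18/s2 MISS; vc=[47,42,50,26,39,10]
#15 0x51→b10/s2 VC-HIT; vc=[47,42,50,26,39,18]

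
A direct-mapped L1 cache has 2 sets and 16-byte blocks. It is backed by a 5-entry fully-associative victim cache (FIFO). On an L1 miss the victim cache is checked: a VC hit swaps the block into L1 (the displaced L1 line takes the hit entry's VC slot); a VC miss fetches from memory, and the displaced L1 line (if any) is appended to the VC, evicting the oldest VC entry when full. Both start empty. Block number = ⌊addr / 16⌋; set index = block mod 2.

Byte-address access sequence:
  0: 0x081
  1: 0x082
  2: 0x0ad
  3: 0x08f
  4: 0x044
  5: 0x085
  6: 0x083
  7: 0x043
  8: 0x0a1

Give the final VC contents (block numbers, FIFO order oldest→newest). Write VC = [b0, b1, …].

0: 0x81 (blk 8, set 0) → MISS  vc=[]
1: 0x82 (blk 8, set 0) → L1-HIT  vc=[]
2: 0xad (blk 10, set 0) → MISS  vc=[8]
3: 0x8f (blk 8, set 0) → VC-HIT  vc=[10]
4: 0x44 (blk 4, set 0) → MISS  vc=[10, 8]
5: 0x85 (blk 8, set 0) → VC-HIT  vc=[10, 4]
6: 0x83 (blk 8, set 0) → L1-HIT  vc=[10, 4]
7: 0x43 (blk 4, set 0) → VC-HIT  vc=[10, 8]
8: 0xa1 (blk 10, set 0) → VC-HIT  vc=[4, 8]

VC = [4, 8]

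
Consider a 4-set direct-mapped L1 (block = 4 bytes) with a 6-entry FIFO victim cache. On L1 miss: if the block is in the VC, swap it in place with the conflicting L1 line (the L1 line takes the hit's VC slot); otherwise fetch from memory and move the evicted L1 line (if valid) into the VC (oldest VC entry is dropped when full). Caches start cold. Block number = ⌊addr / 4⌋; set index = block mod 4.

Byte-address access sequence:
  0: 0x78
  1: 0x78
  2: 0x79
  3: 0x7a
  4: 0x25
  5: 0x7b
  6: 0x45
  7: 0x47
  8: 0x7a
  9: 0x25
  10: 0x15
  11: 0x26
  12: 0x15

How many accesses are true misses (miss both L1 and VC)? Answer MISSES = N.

0: 0x78 (blk 30, set 2) → MISS  vc=[]
1: 0x78 (blk 30, set 2) → L1-HIT  vc=[]
2: 0x79 (blk 30, set 2) → L1-HIT  vc=[]
3: 0x7a (blk 30, set 2) → L1-HIT  vc=[]
4: 0x25 (blk 9, set 1) → MISS  vc=[]
5: 0x7b (blk 30, set 2) → L1-HIT  vc=[]
6: 0x45 (blk 17, set 1) → MISS  vc=[9]
7: 0x47 (blk 17, set 1) → L1-HIT  vc=[9]
8: 0x7a (blk 30, set 2) → L1-HIT  vc=[9]
9: 0x25 (blk 9, set 1) → VC-HIT  vc=[17]
10: 0x15 (blk 5, set 1) → MISS  vc=[17, 9]
11: 0x26 (blk 9, set 1) → VC-HIT  vc=[17, 5]
12: 0x15 (blk 5, set 1) → VC-HIT  vc=[17, 9]

MISSES = 4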